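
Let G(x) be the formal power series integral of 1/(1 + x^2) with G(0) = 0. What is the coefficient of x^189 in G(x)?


1/(1 + x^2) = sum_{j>=0} (-1)^j x^(2j). Integrating termwise with G(0) = 0:
G(x) = sum_{j>=0} (-1)^j x^(2j+1) / (2j+1) = arctan(x).
Only odd powers are nonzero. For x^189 write 189 = 2*94 + 1, giving
(-1)^94 / 189 = 1/189 = 1/189.

1/189


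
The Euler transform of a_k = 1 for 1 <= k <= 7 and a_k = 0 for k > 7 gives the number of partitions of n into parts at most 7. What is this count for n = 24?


Partitions of 24 into parts at most 7:
Using generating function (1-x)^(-1)(1-x^2)^(-1)...(1-x^7)^(-1),
the coefficient of x^24 = 733

733


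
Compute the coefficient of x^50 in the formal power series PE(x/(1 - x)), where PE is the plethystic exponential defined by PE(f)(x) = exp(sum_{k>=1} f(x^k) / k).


For f(x) = x/(1 - x) we have
sum_{k>=1} f(x^k) / k = sum_{k>=1} (1/k) * x^k / (1 - x^k) = sum_{k, m >= 1} x^(k m) / k,
which after exponentiating simplifies to
PE(x/(1 - x)) = prod_{k>=1} 1 / (1 - x^k).
This is the generating function for the partition function p(n), so the coefficient of x^50 is p(50).
Computing p(50) by dynamic programming over parts 1, 2, ..., 50: p(50) = 204226.

204226


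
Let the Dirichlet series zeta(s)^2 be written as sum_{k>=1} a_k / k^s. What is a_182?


The Dirichlet convolution of the constant function 1 with itself gives (1 * 1)(k) = sum_{d | k} 1 = d(k), the number of positive divisors of k.
Since zeta(s) = sum_{k>=1} 1/k^s, we have zeta(s)^2 = sum_{k>=1} d(k)/k^s, so a_k = d(k).
For k = 182: the divisors are 1, 2, 7, 13, 14, 26, 91, 182.
Count = 8.

8


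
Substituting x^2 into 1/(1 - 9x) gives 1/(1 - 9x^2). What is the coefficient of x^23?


Since 1/(1 - 9x^2) only has even powers of x,
the coefficient of x^23 (odd) is 0.

0


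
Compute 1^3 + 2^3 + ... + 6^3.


This power sum has a closed form given by Faulhaber's formula
sum_{k=1}^{m} k^p = (1 / (p + 1)) * sum_{j=0}^{p} C(p + 1, j) B_j m^(p + 1 - j),
but for small m direct computation is fastest:
1 + 8 + 27 + 64 + 125 + 216 = 441.

441


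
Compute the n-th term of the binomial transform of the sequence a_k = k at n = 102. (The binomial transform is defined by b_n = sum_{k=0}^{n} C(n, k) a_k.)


With a_k = k, b_n = sum_{k=0}^{n} C(n, k) k. Using k * C(n, k) = n * C(n-1, k-1) gives b_n = n * sum_{k>=1} C(n-1, k-1) = n * 2^(n-1).
For n = 102: 102 * 2^101 = 102 * 2535301200456458802993406410752 = 258600722446558797905327453896704.

258600722446558797905327453896704


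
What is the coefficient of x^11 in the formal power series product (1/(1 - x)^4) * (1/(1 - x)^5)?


Combine the factors: (1/(1 - x)^4) * (1/(1 - x)^5) = 1/(1 - x)^9.
Then use 1/(1 - x)^r = sum_{k>=0} C(k + r - 1, r - 1) x^k with r = 9 and k = 11:
C(19, 8) = 75582.

75582


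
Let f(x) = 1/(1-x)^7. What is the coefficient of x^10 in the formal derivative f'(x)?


Differentiate: d/dx [ 1/(1-x)^r ] = r / (1-x)^(r+1).
Here r = 7, so f'(x) = 7 / (1-x)^8.
The expansion of 1/(1-x)^(r+1) has coefficient of x^n equal to C(n+r, r).
So the coefficient of x^10 in f'(x) is
7 * C(17, 7) = 7 * 19448 = 136136

136136


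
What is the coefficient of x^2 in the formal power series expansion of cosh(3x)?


The Maclaurin series is cosh(t) = sum_{m>=0} t^(2m) / (2m)!, so substituting t = 3x, only even powers of x are nonzero, with coefficient of x^(2m) equal to 3^(2m) / (2m)!.
For x^2 the coefficient is 3^2/2! = 9/2 = 9/2.

9/2


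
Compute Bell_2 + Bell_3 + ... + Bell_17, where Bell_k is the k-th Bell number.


Recall Bell_k counts set partitions of a k-set (with Bell_0 = 1 by convention).
Bell_2 through Bell_17: 2, 5, 15, 52, 203, 877, 4140, 21147, 115975, 678570, 4213597, 27644437, 190899322, 1382958545, 10480142147, 82864869804
Sum = 2 + 5 + 15 + 52 + 203 + 877 + 4140 + 21147 + 115975 + 678570 + 4213597 + 27644437 + 190899322 + 1382958545 + 10480142147 + 82864869804 = 94951548838.

94951548838


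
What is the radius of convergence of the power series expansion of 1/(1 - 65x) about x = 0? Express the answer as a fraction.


Expanding 1/(1 - 65x) = sum_{k>=0} 65^k x^k, the series converges when |65x| < 1, i.e., |x| < 1/65.
So the radius of convergence is 1/65 = 1/65.

1/65


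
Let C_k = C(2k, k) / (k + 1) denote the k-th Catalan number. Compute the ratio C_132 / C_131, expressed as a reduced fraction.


Using C_k = (2k)! / (k! (k+1)!), the ratio C_{k+1}/C_k simplifies to
C_{k+1}/C_k = [(2k+2)! / ((k+1)! (k+2)!)] * [k! (k+1)! / (2k)!]
 = (2k+2)(2k+1) / ((k+1)(k+2)) = 2(2k+1) / (k+2).
For k = 131: 2(2*131 + 1) / (131 + 2) = 526/133 = 526/133.

526/133


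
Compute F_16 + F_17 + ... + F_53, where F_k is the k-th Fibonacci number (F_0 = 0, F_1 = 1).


Use the identity sum_{k=0}^{N} F_k = F_{N+2} - 1 (which follows from F_{k+2} - F_{k+1} = F_k). Then
sum_{k=16}^{53} F_k = (F_{55} - 1) - (F_{17} - 1) = F_{55} - F_{17}.
Computing: F_{55} = 139583862445, F_{17} = 1597, so
Sum = 139583862445 - 1597 = 139583860848.

139583860848


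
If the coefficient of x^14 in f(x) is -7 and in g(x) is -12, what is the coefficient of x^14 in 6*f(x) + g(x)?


Scalar multiplication scales coefficients: 6 * -7 = -42.
Then add the g coefficient: -42 + -12
= -54

-54


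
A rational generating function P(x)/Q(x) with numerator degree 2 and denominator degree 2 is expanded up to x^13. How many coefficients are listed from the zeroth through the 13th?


Expanding up to x^13 gives the coefficients for x^0, x^1, ..., x^13.
That is 13 + 1 = 14 coefficients in total.

14


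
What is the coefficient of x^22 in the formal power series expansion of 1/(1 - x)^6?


The negative binomial / multiset identity is
1/(1 - x)^r = sum_{k>=0} C(k + r - 1, r - 1) x^k.
Here r = 6 and k = 22, so the coefficient is
C(22 + 5, 5) = C(27, 5)
= 80730

80730


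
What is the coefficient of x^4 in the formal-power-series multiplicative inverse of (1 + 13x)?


The inverse is 1/(1 + 13x). Apply the geometric identity 1/(1 - y) = sum_{k>=0} y^k with y = -13x:
1/(1 + 13x) = sum_{k>=0} (-13)^k x^k.
So the coefficient of x^4 is (-13)^4 = 28561.

28561


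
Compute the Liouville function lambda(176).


The Liouville function is lambda(k) = (-1)^Omega(k), where Omega(k) counts the prime factors of k with multiplicity.
Factoring: 176 = 2 * 2 * 2 * 2 * 11, so Omega(176) = 5.
lambda(176) = (-1)^5 = -1.

-1


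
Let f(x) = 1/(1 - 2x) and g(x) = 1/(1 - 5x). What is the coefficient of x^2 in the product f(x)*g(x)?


The coefficient of x^n in f*g is the Cauchy product: sum_{k=0}^{n} a^k * b^(n-k).
With a=2, b=5, n=2:
sum_{k=0}^{2} 2^k * 5^(2-k)
= 39

39


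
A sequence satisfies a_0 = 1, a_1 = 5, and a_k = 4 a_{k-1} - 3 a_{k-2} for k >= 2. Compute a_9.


The characteristic equation is t^2 - 4 t + 3 = 0, with roots r_1 = 3 and r_2 = 1 (so c_1 = r_1 + r_2, c_2 = -r_1 r_2 as required).
One can use the closed form a_n = A r_1^n + B r_2^n, but direct iteration is more reliable:
a_0 = 1, a_1 = 5, a_2 = 17, a_3 = 53, a_4 = 161, a_5 = 485, a_6 = 1457, a_7 = 4373, a_8 = 13121, a_9 = 39365.
So a_9 = 39365.

39365


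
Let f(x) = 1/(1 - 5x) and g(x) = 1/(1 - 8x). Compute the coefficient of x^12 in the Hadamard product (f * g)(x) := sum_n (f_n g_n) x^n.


f has coefficients f_k = 5^k and g has coefficients g_k = 8^k, so the Hadamard product has coefficient (f*g)_k = 5^k * 8^k = 40^k.
For k = 12: 40^12 = 16777216000000000000.

16777216000000000000


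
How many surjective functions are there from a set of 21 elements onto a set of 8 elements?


By inclusion-exclusion on which target elements are missed, the number of surjections from an n-set onto a k-set is
surj(n, k) = sum_{j=0}^{k} (-1)^j C(k, j) (k - j)^n.
Equivalently surj(n, k) = k! * S(n, k), where S(n, k) is the Stirling number of the second kind.
For n = 21, k = 8:
S(21, 8) = 132511015347084, so
surj = 8! * 132511015347084 = 40320 * 132511015347084 = 5342844138794426880.

5342844138794426880


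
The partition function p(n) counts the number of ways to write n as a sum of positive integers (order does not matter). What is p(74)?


Using the generating function prod_{k>=1} 1/(1-x^k), we compute p(74).
By dynamic programming over parts 1 through 74:
p(74) = 7089500

7089500


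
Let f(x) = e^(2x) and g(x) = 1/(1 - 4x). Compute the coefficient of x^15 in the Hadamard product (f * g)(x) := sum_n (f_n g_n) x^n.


Expanding: f_k = 2^k/k! (from e^(2x)) and g_k = 4^k (from 1/(1 - 4x)). So the Hadamard coefficient (f * g)_k = 2^k 4^k / k! = (8)^k / k!.
For k = 15: 8^15/15! = 35184372088832/1307674368000 = 17179869184/638512875.

17179869184/638512875


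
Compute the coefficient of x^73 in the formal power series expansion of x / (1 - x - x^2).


Let f(x) = sum_{k>=0} a_k x^k. Multiplying f(x) * (1 - x - x^2) = x and matching coefficients gives a_0 = 0, a_1 = 1, and a_k = a_{k-1} + a_{k-2} for k >= 2. These are the Fibonacci numbers F_k.
Iterating from F_0 = 0, F_1 = 1:
F_0=0, F_1=1, F_2=1, F_3=2, F_4=3, F_5=5, F_6=8, F_7=13, F_8=21, F_9=34, ...
F_73 = 806515533049393.

806515533049393


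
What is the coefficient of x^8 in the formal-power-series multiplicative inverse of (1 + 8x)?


The inverse is 1/(1 + 8x). Apply the geometric identity 1/(1 - y) = sum_{k>=0} y^k with y = -8x:
1/(1 + 8x) = sum_{k>=0} (-8)^k x^k.
So the coefficient of x^8 is (-8)^8 = 16777216.

16777216


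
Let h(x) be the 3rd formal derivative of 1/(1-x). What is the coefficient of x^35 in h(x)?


Differentiating 3 times: d^3/dx^3 [1/(1-x)] = 3!/(1-x)^4.
The expansion 1/(1-x)^4 = sum_{k>=0} C(k+3, 3) x^k, so the coefficient of x^n in 3!/(1-x)^4 is 3! * C(n+3, 3).
For n = 35: 6 * C(38, 3) = 6 * 8436 = 50616

50616


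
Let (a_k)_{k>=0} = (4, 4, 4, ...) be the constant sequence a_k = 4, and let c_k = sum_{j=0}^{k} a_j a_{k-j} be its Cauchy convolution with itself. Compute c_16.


Since a_j = 4 for all j >= 0, the convolution sum becomes
c_k = sum_{j=0}^{k} 4 * 4 = 16 * (k + 1).
Equivalently, the generating function of (a_k) is 4/(1 - x) and its square is 16/(1 - x)^2 = sum_{k>=0} 16(k + 1) x^k.
For k = 16: 16 * 17 = 272.

272


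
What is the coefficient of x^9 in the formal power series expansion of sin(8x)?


The Maclaurin series is sin(t) = sum_{k>=0} (-1)^k t^(2k+1) / (2k+1)!, so substituting t = 8x, only odd powers of x are nonzero, with coefficient of x^(2k+1) equal to (-1)^k 8^(2k+1) / (2k+1)!.
Write 9 = 2*4 + 1, giving the coefficient (-1)^4 * 8^9 / 9! = 134217728/362880 = 1048576/2835.

1048576/2835


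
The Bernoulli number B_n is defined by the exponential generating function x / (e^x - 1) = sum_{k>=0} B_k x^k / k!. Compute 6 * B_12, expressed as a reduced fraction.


Bernoulli numbers can also be computed recursively via B_0 = 1 and sum_{j=0}^{m} C(m+1, j) B_j = 0 for m >= 1. Odd-index Bernoulli numbers vanish for k >= 3.
Computing B_12 = -691/2730, so 6 * B_12 = 6 * -691/2730 = -691/455.

-691/455


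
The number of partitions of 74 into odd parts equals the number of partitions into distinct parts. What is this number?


Computing partitions of 74 into odd parts (1, 3, 5, ...):
Using the generating function prod_{k>=0} 1/(1-x^(2k+1)),
the count is 44046

44046


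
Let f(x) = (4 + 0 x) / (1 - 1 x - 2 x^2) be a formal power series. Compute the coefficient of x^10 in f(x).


Write f(x) = sum_{k>=0} a_k x^k. Multiplying both sides by 1 - 1 x - 2 x^2 gives
(1 - 1 x - 2 x^2) sum_{k>=0} a_k x^k = 4 + 0 x.
Matching coefficients:
 x^0: a_0 = 4
 x^1: a_1 - 1 a_0 = 0  =>  a_1 = 1*4 + 0 = 4
 x^k (k >= 2): a_k = 1 a_{k-1} + 2 a_{k-2}.
Iterating: a_2 = 12, a_3 = 20, a_4 = 44, a_5 = 84, a_6 = 172, a_7 = 340, a_8 = 684, a_9 = 1364, a_10 = 2732.
So the coefficient of x^10 is 2732.

2732


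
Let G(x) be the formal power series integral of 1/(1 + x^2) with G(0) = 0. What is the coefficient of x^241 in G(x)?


1/(1 + x^2) = sum_{j>=0} (-1)^j x^(2j). Integrating termwise with G(0) = 0:
G(x) = sum_{j>=0} (-1)^j x^(2j+1) / (2j+1) = arctan(x).
Only odd powers are nonzero. For x^241 write 241 = 2*120 + 1, giving
(-1)^120 / 241 = 1/241 = 1/241.

1/241


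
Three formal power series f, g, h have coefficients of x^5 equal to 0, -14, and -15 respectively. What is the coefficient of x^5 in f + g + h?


Series addition is componentwise:
0 + -14 + -15
= -29

-29


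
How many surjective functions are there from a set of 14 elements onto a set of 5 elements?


By inclusion-exclusion on which target elements are missed, the number of surjections from an n-set onto a k-set is
surj(n, k) = sum_{j=0}^{k} (-1)^j C(k, j) (k - j)^n.
Equivalently surj(n, k) = k! * S(n, k), where S(n, k) is the Stirling number of the second kind.
For n = 14, k = 5:
S(14, 5) = 40075035, so
surj = 5! * 40075035 = 120 * 40075035 = 4809004200.

4809004200


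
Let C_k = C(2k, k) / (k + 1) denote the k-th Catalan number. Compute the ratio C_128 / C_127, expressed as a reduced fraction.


Using C_k = (2k)! / (k! (k+1)!), the ratio C_{k+1}/C_k simplifies to
C_{k+1}/C_k = [(2k+2)! / ((k+1)! (k+2)!)] * [k! (k+1)! / (2k)!]
 = (2k+2)(2k+1) / ((k+1)(k+2)) = 2(2k+1) / (k+2).
For k = 127: 2(2*127 + 1) / (127 + 2) = 510/129 = 170/43.

170/43


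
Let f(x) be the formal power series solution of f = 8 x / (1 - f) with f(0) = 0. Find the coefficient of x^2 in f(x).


Apply Lagrange inversion: f = 8 x * phi(f) with phi(t) = 1/(1 - t), so
[x^n] f = 8^n * (1/n) [t^(n-1)] phi(t)^n = 8^n * (1/n) [t^(n-1)] (1 - t)^(-n) = 8^n * (1/n) C(2n - 2, n - 1) = 8^n * C_{n-1}.
For n = 2: C_1 = C(2, 1) / 2 = 2/2 = 1.
With the 8^2 = 64 factor, the coefficient is 64 * 1 = 64.

64


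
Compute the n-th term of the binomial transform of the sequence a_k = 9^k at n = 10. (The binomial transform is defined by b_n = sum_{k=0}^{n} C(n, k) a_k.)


With a_k = 9^k, b_n = sum_{k=0}^{n} C(n, k) 9^k = (1 + 9)^n by the binomial theorem.
For n = 10: (1 + 9)^10 = 10^10 = 10000000000.

10000000000


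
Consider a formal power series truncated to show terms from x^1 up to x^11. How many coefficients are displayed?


From x^1 to x^11 inclusive, the count is 11 - 1 + 1 = 11.

11


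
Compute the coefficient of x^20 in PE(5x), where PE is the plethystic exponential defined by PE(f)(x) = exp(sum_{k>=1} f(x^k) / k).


With f(x) = 5x, the exponent is sum_{k>=1} 5 x^k / k = 5 * (-ln(1 - x)). Exponentiating:
PE(5x) = exp(-5 ln(1 - x)) = 1/(1 - x)^5.
By the negative binomial expansion, [x^n] 1/(1 - x)^5 = C(n + 4, 4).
For n = 20: C(24, 4) = 10626.

10626


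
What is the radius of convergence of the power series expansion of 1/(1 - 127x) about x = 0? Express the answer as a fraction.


Expanding 1/(1 - 127x) = sum_{k>=0} 127^k x^k, the series converges when |127x| < 1, i.e., |x| < 1/127.
So the radius of convergence is 1/127 = 1/127.

1/127


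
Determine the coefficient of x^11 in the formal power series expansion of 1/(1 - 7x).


The geometric series identity gives 1/(1 - c x) = sum_{k>=0} c^k x^k, so the coefficient of x^k is c^k.
Here c = 7 and k = 11.
Computing: 7^11 = 1977326743

1977326743


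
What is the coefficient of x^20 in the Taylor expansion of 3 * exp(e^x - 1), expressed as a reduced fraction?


exp(e^x - 1) = sum_{k>=0} Bell_k x^k / k!, where Bell_k is the k-th Bell number.
So the coefficient of x^20 is 3 * Bell_20 / 20!.
Computing: Bell_20 = 51724158235372 and 20! = 2432902008176640000, giving
3 * 51724158235372/2432902008176640000 = 263898766507/4137588449280000.

263898766507/4137588449280000


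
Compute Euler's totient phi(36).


phi(n) counts integers in [1, n] coprime to n. Using the multiplicative formula phi(n) = n * prod_{p | n} (1 - 1/p):
36 = 2^2 * 3^2, so
phi(36) = 36 * (1 - 1/2) * (1 - 1/3) = 12.

12


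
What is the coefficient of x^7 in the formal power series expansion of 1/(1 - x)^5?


The expansion 1/(1 - x)^r = sum_{k>=0} C(k + r - 1, r - 1) x^k follows from the multiset / negative-binomial theorem (or from repeated differentiation of the geometric series).
For r = 5 and k = 7:
C(11, 4) = 39916800 / (24 * 5040) = 330.

330


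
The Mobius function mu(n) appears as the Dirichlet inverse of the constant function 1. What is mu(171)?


171 has a squared prime factor, so mu(171) = 0.
Factorization reveals a repeated prime.

0


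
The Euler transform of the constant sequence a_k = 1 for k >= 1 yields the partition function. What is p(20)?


The Euler transform converts the sequence a_k = 1 into the number of integer partitions.
Using the recurrence or dynamic programming:
p(20) = 627

627


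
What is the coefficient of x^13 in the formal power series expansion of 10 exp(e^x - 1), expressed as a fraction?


exp(e^x - 1) is the exponential generating function for the Bell numbers Bell_k: exp(e^x - 1) = sum_{k>=0} Bell_k x^k / k!.
So the coefficient of x^13 in 10 exp(e^x - 1) is 10 Bell_13 / 13!.
Computing: Bell_13 = 27644437 and 13! = 6227020800, giving
10 * 27644437/6227020800 = 27644437/622702080.

27644437/622702080


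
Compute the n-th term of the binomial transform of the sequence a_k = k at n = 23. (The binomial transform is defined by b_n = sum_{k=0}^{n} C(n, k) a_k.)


With a_k = k, b_n = sum_{k=0}^{n} C(n, k) k. Using k * C(n, k) = n * C(n-1, k-1) gives b_n = n * sum_{k>=1} C(n-1, k-1) = n * 2^(n-1).
For n = 23: 23 * 2^22 = 23 * 4194304 = 96468992.

96468992


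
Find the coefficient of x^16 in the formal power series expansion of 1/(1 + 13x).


Write 1/(1 + c x) = 1/(1 - (-c) x) and apply the geometric-series identity
1/(1 - y) = sum_{k>=0} y^k to get 1/(1 + c x) = sum_{k>=0} (-c)^k x^k.
So the coefficient of x^k is (-c)^k = (-1)^k * c^k.
Here c = 13 and k = 16:
(-13)^16 = 1 * 665416609183179841 = 665416609183179841

665416609183179841


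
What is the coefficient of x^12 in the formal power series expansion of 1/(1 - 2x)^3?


The general identity 1/(1 - c x)^r = sum_{k>=0} c^k C(k + r - 1, r - 1) x^k follows by substituting y = c x into 1/(1 - y)^r = sum_{k>=0} C(k + r - 1, r - 1) y^k.
For c = 2, r = 3, k = 12:
2^12 * C(14, 2) = 4096 * 91 = 372736.

372736


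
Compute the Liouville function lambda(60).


The Liouville function is lambda(k) = (-1)^Omega(k), where Omega(k) counts the prime factors of k with multiplicity.
Factoring: 60 = 2 * 2 * 3 * 5, so Omega(60) = 4.
lambda(60) = (-1)^4 = 1.

1


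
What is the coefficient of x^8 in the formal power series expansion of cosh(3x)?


The Maclaurin series is cosh(t) = sum_{m>=0} t^(2m) / (2m)!, so substituting t = 3x, only even powers of x are nonzero, with coefficient of x^(2m) equal to 3^(2m) / (2m)!.
For x^8 the coefficient is 3^8/8! = 6561/40320 = 729/4480.

729/4480


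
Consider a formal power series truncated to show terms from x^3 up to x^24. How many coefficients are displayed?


From x^3 to x^24 inclusive, the count is 24 - 3 + 1 = 22.

22


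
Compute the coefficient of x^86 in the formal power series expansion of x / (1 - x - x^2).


Let f(x) = sum_{k>=0} a_k x^k. Multiplying f(x) * (1 - x - x^2) = x and matching coefficients gives a_0 = 0, a_1 = 1, and a_k = a_{k-1} + a_{k-2} for k >= 2. These are the Fibonacci numbers F_k.
Iterating from F_0 = 0, F_1 = 1:
F_0=0, F_1=1, F_2=1, F_3=2, F_4=3, F_5=5, F_6=8, F_7=13, F_8=21, F_9=34, ...
F_86 = 420196140727489673.

420196140727489673


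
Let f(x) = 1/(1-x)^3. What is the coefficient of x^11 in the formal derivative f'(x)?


Differentiate: d/dx [ 1/(1-x)^r ] = r / (1-x)^(r+1).
Here r = 3, so f'(x) = 3 / (1-x)^4.
The expansion of 1/(1-x)^(r+1) has coefficient of x^n equal to C(n+r, r).
So the coefficient of x^11 in f'(x) is
3 * C(14, 3) = 3 * 364 = 1092

1092


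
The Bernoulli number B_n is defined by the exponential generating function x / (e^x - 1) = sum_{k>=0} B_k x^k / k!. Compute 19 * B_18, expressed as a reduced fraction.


Bernoulli numbers can also be computed recursively via B_0 = 1 and sum_{j=0}^{m} C(m+1, j) B_j = 0 for m >= 1. Odd-index Bernoulli numbers vanish for k >= 3.
Computing B_18 = 43867/798, so 19 * B_18 = 19 * 43867/798 = 43867/42.

43867/42


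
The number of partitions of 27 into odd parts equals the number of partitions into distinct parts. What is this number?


Computing partitions of 27 into odd parts (1, 3, 5, ...):
Using the generating function prod_{k>=0} 1/(1-x^(2k+1)),
the count is 192

192


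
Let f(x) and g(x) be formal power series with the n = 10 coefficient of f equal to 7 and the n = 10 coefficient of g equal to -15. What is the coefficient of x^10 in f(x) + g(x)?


Addition of formal power series is termwise.
The coefficient of x^10 in f + g = 7 + -15
= -8

-8


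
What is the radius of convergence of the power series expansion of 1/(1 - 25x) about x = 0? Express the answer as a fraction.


Expanding 1/(1 - 25x) = sum_{k>=0} 25^k x^k, the series converges when |25x| < 1, i.e., |x| < 1/25.
So the radius of convergence is 1/25 = 1/25.

1/25


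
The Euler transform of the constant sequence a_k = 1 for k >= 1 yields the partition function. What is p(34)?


The Euler transform converts the sequence a_k = 1 into the number of integer partitions.
Using the recurrence or dynamic programming:
p(34) = 12310

12310


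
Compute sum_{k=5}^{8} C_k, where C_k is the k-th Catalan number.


C_5 through C_8: 42, 132, 429, 1430
Sum = 42 + 132 + 429 + 1430
= 2033

2033


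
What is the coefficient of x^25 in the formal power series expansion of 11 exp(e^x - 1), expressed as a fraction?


exp(e^x - 1) is the exponential generating function for the Bell numbers Bell_k: exp(e^x - 1) = sum_{k>=0} Bell_k x^k / k!.
So the coefficient of x^25 in 11 exp(e^x - 1) is 11 Bell_25 / 25!.
Computing: Bell_25 = 4638590332229999353 and 25! = 15511210043330985984000000, giving
11 * 4638590332229999353/15511210043330985984000000 = 356814640940769181/108470000303013888000000.

356814640940769181/108470000303013888000000


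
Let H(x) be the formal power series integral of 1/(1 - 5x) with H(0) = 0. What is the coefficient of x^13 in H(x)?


1/(1 - 5x) = sum_{k>=0} 5^k x^k. Integrating termwise with H(0) = 0:
H(x) = sum_{k>=0} 5^k x^(k+1) / (k+1) = sum_{m>=1} 5^(m-1) x^m / m.
For m = 13: 5^12/13 = 244140625/13 = 244140625/13.

244140625/13


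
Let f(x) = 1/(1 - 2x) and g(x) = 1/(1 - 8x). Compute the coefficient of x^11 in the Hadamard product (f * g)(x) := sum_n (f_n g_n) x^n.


f has coefficients f_k = 2^k and g has coefficients g_k = 8^k, so the Hadamard product has coefficient (f*g)_k = 2^k * 8^k = 16^k.
For k = 11: 16^11 = 17592186044416.

17592186044416


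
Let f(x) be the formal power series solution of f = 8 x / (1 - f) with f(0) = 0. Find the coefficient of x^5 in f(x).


Apply Lagrange inversion: f = 8 x * phi(f) with phi(t) = 1/(1 - t), so
[x^n] f = 8^n * (1/n) [t^(n-1)] phi(t)^n = 8^n * (1/n) [t^(n-1)] (1 - t)^(-n) = 8^n * (1/n) C(2n - 2, n - 1) = 8^n * C_{n-1}.
For n = 5: C_4 = C(8, 4) / 5 = 70/5 = 14.
With the 8^5 = 32768 factor, the coefficient is 32768 * 14 = 458752.

458752


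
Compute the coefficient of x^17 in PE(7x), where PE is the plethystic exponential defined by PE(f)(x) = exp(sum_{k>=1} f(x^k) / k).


With f(x) = 7x, the exponent is sum_{k>=1} 7 x^k / k = 7 * (-ln(1 - x)). Exponentiating:
PE(7x) = exp(-7 ln(1 - x)) = 1/(1 - x)^7.
By the negative binomial expansion, [x^n] 1/(1 - x)^7 = C(n + 6, 6).
For n = 17: C(23, 6) = 100947.

100947


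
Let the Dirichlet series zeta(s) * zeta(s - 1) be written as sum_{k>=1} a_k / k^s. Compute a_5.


Convolution gives a_k = sum_{d | k} d * 1 = sum_{d | k} d = sigma(k), the sum of positive divisors of k.
For k = 5, the divisors are 1, 5, so
sigma(5) = 1 + 5 = 6.

6


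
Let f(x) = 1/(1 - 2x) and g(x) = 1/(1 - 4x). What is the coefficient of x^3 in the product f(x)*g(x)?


The coefficient of x^n in f*g is the Cauchy product: sum_{k=0}^{n} a^k * b^(n-k).
With a=2, b=4, n=3:
sum_{k=0}^{3} 2^k * 4^(3-k)
= 120

120


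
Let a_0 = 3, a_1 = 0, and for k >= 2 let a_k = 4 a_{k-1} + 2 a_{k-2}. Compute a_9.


Iterating the recurrence forward:
a_0 = 3
a_1 = 0
a_2 = 4*0 + 2*3 = 6
a_3 = 4*6 + 2*0 = 24
a_4 = 4*24 + 2*6 = 108
a_5 = 4*108 + 2*24 = 480
a_6 = 4*480 + 2*108 = 2136
a_7 = 4*2136 + 2*480 = 9504
a_8 = 4*9504 + 2*2136 = 42288
a_9 = 4*42288 + 2*9504 = 188160
So a_9 = 188160.

188160


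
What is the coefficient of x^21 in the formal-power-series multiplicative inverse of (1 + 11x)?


The inverse is 1/(1 + 11x). Apply the geometric identity 1/(1 - y) = sum_{k>=0} y^k with y = -11x:
1/(1 + 11x) = sum_{k>=0} (-11)^k x^k.
So the coefficient of x^21 is (-11)^21 = -7400249944258160101211.

-7400249944258160101211


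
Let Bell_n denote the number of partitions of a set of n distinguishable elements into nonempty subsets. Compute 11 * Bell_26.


Bell_26 can be computed from the Bell triangle or from Dobinski's identity Bell_n = (1/e) * sum_{k>=0} k^n / k!.
Computing Bell_26 = 49631246523618756274.
Then 11 * 49631246523618756274 = 545943711759806319014.

545943711759806319014


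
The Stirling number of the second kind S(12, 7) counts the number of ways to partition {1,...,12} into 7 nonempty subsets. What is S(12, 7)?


Using the explicit formula S(n,k) = (1/k!) sum_{j=0}^{k} (-1)^(k-j) C(k,j) j^n:
S(12, 7) = 627396
Equivalently, S(n,k) is n! times the coefficient of x^n in the EGF (e^x - 1)^k / k!.

627396


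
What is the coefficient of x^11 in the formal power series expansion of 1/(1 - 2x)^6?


The general identity 1/(1 - c x)^r = sum_{k>=0} c^k C(k + r - 1, r - 1) x^k follows by substituting y = c x into 1/(1 - y)^r = sum_{k>=0} C(k + r - 1, r - 1) y^k.
For c = 2, r = 6, k = 11:
2^11 * C(16, 5) = 2048 * 4368 = 8945664.

8945664


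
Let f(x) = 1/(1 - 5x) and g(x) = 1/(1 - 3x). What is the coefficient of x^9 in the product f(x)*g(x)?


The coefficient of x^n in f*g is the Cauchy product: sum_{k=0}^{n} a^k * b^(n-k).
With a=5, b=3, n=9:
sum_{k=0}^{9} 5^k * 3^(9-k)
= 4853288

4853288


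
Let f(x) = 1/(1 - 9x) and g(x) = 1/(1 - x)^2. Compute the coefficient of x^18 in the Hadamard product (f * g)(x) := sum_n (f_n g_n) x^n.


f has coefficients f_k = 9^k. For g = 1/(1 - x)^2 the coefficient is g_k = C(k + 1, 1) = k + 1. The Hadamard coefficient is (f * g)_k = 9^k * (k + 1).
For k = 18: 9^18 * 19 = 150094635296999121 * 19 = 2851798070642983299.

2851798070642983299


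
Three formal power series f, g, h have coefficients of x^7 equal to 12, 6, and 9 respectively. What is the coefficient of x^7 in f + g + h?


Series addition is componentwise:
12 + 6 + 9
= 27

27


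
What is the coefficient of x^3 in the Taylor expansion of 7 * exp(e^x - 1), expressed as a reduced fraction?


exp(e^x - 1) = sum_{k>=0} Bell_k x^k / k!, where Bell_k is the k-th Bell number.
So the coefficient of x^3 is 7 * Bell_3 / 3!.
Computing: Bell_3 = 5 and 3! = 6, giving
7 * 5/6 = 35/6.

35/6


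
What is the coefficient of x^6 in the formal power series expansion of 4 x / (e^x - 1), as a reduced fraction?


The exponential generating function for Bernoulli numbers is
x / (e^x - 1) = sum_{k>=0} B_k x^k / k!.
So the coefficient of x^6 in 4 x / (e^x - 1) is 4 B_6 / 6!.
Computing: B_6 = 1/42, 6! = 720, giving
4 * 1/42 / 720 = 1/7560.

1/7560


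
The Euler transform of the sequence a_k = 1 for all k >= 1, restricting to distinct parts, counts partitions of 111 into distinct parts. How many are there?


Partitions of 111 into distinct parts can be computed via generating function.
Product (1+x)(1+x^2)(1+x^3)...
The coefficient of x^111 = 1087744

1087744


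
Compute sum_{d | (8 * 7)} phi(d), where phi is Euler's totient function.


First, 8 * 7 = 56. One classical identity is sum_{d | n} phi(d) = n (each k in [1, n] has a unique gcd with n, and among the k's with gcd(k, n) = n/d there are phi(d) of them). So the sum equals 56. We also verify directly:
Divisors of 56: 1, 2, 4, 7, 8, 14, 28, 56.
phi values: 1, 1, 2, 6, 4, 6, 12, 24.
Sum = 56.

56


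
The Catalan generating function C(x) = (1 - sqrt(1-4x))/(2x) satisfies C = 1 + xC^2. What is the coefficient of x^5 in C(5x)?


Substituting x -> 5x scales the n-th coefficient by 5^n, so [x^5] C(5x) = 5^5 * C_5.
C_5 = C(2*5, 5)/(6) = 252/6 = 42.
So 5^5 * 42 = 3125 * 42 = 131250.

131250


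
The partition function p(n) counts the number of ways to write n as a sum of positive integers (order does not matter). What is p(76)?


Using the generating function prod_{k>=1} 1/(1-x^k), we compute p(76).
By dynamic programming over parts 1 through 76:
p(76) = 9289091

9289091


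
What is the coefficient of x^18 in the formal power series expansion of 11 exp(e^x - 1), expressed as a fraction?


exp(e^x - 1) is the exponential generating function for the Bell numbers Bell_k: exp(e^x - 1) = sum_{k>=0} Bell_k x^k / k!.
So the coefficient of x^18 in 11 exp(e^x - 1) is 11 Bell_18 / 18!.
Computing: Bell_18 = 682076806159 and 18! = 6402373705728000, giving
11 * 682076806159/6402373705728000 = 97439543737/83147710464000.

97439543737/83147710464000


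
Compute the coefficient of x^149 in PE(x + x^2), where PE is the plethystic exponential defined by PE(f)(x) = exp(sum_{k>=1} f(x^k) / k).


With f(x) = x + x^2, the exponent is sum_{k>=1} (x^k + x^(2k)) / k = -ln(1 - x) - ln(1 - x^2). Exponentiating:
PE(x + x^2) = 1 / ((1 - x)(1 - x^2)).
This is the generating function for partitions of n into parts of size 1 or 2. The number of 2's can be any j in 0..74, and the rest are 1's, so
[x^149] = floor(149/2) + 1 = 75.

75


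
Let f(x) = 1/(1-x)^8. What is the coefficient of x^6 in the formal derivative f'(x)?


Differentiate: d/dx [ 1/(1-x)^r ] = r / (1-x)^(r+1).
Here r = 8, so f'(x) = 8 / (1-x)^9.
The expansion of 1/(1-x)^(r+1) has coefficient of x^n equal to C(n+r, r).
So the coefficient of x^6 in f'(x) is
8 * C(14, 8) = 8 * 3003 = 24024

24024


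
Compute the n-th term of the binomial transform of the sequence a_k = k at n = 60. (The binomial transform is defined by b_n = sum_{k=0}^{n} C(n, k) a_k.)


With a_k = k, b_n = sum_{k=0}^{n} C(n, k) k. Using k * C(n, k) = n * C(n-1, k-1) gives b_n = n * sum_{k>=1} C(n-1, k-1) = n * 2^(n-1).
For n = 60: 60 * 2^59 = 60 * 576460752303423488 = 34587645138205409280.

34587645138205409280


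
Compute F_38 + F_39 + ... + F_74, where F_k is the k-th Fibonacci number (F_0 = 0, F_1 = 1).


Use the identity sum_{k=0}^{N} F_k = F_{N+2} - 1 (which follows from F_{k+2} - F_{k+1} = F_k). Then
sum_{k=38}^{74} F_k = (F_{76} - 1) - (F_{39} - 1) = F_{76} - F_{39}.
Computing: F_{76} = 3416454622906707, F_{39} = 63245986, so
Sum = 3416454622906707 - 63245986 = 3416454559660721.

3416454559660721


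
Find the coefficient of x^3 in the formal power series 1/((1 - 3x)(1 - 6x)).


By partial fractions or Cauchy convolution:
The coefficient equals sum_{k=0}^{3} 3^k * 6^(3-k).
= 405

405


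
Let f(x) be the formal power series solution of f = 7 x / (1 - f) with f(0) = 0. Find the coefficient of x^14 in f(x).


Apply Lagrange inversion: f = 7 x * phi(f) with phi(t) = 1/(1 - t), so
[x^n] f = 7^n * (1/n) [t^(n-1)] phi(t)^n = 7^n * (1/n) [t^(n-1)] (1 - t)^(-n) = 7^n * (1/n) C(2n - 2, n - 1) = 7^n * C_{n-1}.
For n = 14: C_13 = C(26, 13) / 14 = 10400600/14 = 742900.
With the 7^14 = 678223072849 factor, the coefficient is 678223072849 * 742900 = 503851920819522100.

503851920819522100


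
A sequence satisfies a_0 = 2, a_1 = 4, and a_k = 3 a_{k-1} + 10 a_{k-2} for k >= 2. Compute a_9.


The characteristic equation is t^2 - 3 t - 10 = 0, with roots r_1 = 5 and r_2 = -2 (so c_1 = r_1 + r_2, c_2 = -r_1 r_2 as required).
One can use the closed form a_n = A r_1^n + B r_2^n, but direct iteration is more reliable:
a_0 = 2, a_1 = 4, a_2 = 32, a_3 = 136, a_4 = 728, a_5 = 3544, a_6 = 17912, a_7 = 89176, a_8 = 446648, a_9 = 2231704.
So a_9 = 2231704.

2231704


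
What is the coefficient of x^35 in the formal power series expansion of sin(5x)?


The Maclaurin series is sin(t) = sum_{k>=0} (-1)^k t^(2k+1) / (2k+1)!, so substituting t = 5x, only odd powers of x are nonzero, with coefficient of x^(2k+1) equal to (-1)^k 5^(2k+1) / (2k+1)!.
Write 35 = 2*17 + 1, giving the coefficient (-1)^17 * 5^35 / 35! = -2910383045673370361328125/10333147966386144929666651337523200000000 = -7450580596923828125/26452858793948531019946627424059392.

-7450580596923828125/26452858793948531019946627424059392


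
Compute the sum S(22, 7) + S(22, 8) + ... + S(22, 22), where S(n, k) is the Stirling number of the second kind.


By definition, S(n, k) counts partitions of an n-set into exactly k nonempty blocks.
Computing row n = 22 for k = 7..22:
S(22, k): 602762379967440, 1142399079991620, 1241963303533920, 835143799377954, 366282500870286, 108823356051137, 22496861868481, 3295165281331, 345615943200, 26046574004, 1404142047, 53374629, 1389850, 23485, 231, 1
Sum = 4323539568389616.

4323539568389616


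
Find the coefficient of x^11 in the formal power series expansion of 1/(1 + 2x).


Write 1/(1 + c x) = 1/(1 - (-c) x) and apply the geometric-series identity
1/(1 - y) = sum_{k>=0} y^k to get 1/(1 + c x) = sum_{k>=0} (-c)^k x^k.
So the coefficient of x^k is (-c)^k = (-1)^k * c^k.
Here c = 2 and k = 11:
(-2)^11 = -1 * 2048 = -2048

-2048


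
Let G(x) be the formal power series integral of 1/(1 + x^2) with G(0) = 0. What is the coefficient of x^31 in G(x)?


1/(1 + x^2) = sum_{j>=0} (-1)^j x^(2j). Integrating termwise with G(0) = 0:
G(x) = sum_{j>=0} (-1)^j x^(2j+1) / (2j+1) = arctan(x).
Only odd powers are nonzero. For x^31 write 31 = 2*15 + 1, giving
(-1)^15 / 31 = -1/31 = -1/31.

-1/31


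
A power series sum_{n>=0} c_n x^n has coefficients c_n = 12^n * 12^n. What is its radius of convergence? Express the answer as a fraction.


By the root test (Cauchy-Hadamard), the radius is R = 1 / limsup_n |c_n|^(1/n).
Here |c_n|^(1/n) = (12^n * 12^n)^(1/n) = 12 * 12 = 144 for all n.
So R = 1/144 = 1/144.

1/144


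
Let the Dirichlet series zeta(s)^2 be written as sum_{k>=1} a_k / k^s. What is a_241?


The Dirichlet convolution of the constant function 1 with itself gives (1 * 1)(k) = sum_{d | k} 1 = d(k), the number of positive divisors of k.
Since zeta(s) = sum_{k>=1} 1/k^s, we have zeta(s)^2 = sum_{k>=1} d(k)/k^s, so a_k = d(k).
For k = 241: the divisors are 1, 241.
Count = 2.

2


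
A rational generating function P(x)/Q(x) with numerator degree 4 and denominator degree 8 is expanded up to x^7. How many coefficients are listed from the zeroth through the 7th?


Expanding up to x^7 gives the coefficients for x^0, x^1, ..., x^7.
That is 7 + 1 = 8 coefficients in total.

8


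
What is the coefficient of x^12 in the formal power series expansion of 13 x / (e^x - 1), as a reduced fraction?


The exponential generating function for Bernoulli numbers is
x / (e^x - 1) = sum_{k>=0} B_k x^k / k!.
So the coefficient of x^12 in 13 x / (e^x - 1) is 13 B_12 / 12!.
Computing: B_12 = -691/2730, 12! = 479001600, giving
13 * -691/2730 / 479001600 = -691/100590336000.

-691/100590336000


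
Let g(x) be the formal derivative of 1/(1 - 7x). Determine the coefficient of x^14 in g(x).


Differentiate termwise: d/dx sum_{k>=0} 7^k x^k = sum_{k>=1} k 7^k x^(k-1) = sum_{j>=0} (j+1) 7^(j+1) x^j.
Equivalently, d/dx [1/(1 - 7x)] = 7/(1 - 7x)^2.
For j = 14: 15 * 7^15 = 15 * 4747561509943 = 71213422649145.

71213422649145


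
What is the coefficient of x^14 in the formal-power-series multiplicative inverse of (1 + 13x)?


The inverse is 1/(1 + 13x). Apply the geometric identity 1/(1 - y) = sum_{k>=0} y^k with y = -13x:
1/(1 + 13x) = sum_{k>=0} (-13)^k x^k.
So the coefficient of x^14 is (-13)^14 = 3937376385699289.

3937376385699289


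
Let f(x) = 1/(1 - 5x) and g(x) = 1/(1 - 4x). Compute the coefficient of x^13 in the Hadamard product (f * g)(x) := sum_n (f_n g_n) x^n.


f has coefficients f_k = 5^k and g has coefficients g_k = 4^k, so the Hadamard product has coefficient (f*g)_k = 5^k * 4^k = 20^k.
For k = 13: 20^13 = 81920000000000000.

81920000000000000


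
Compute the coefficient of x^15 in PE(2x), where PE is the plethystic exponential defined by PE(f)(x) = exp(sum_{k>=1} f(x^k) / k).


With f(x) = 2x, the exponent is sum_{k>=1} 2 x^k / k = 2 * (-ln(1 - x)). Exponentiating:
PE(2x) = exp(-2 ln(1 - x)) = 1/(1 - x)^2.
By the negative binomial expansion, [x^n] 1/(1 - x)^2 = C(n + 1, 1).
For n = 15: C(16, 1) = 16.

16


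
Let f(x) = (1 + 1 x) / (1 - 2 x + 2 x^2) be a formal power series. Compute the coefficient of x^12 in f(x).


Write f(x) = sum_{k>=0} a_k x^k. Multiplying both sides by 1 - 2 x + 2 x^2 gives
(1 - 2 x + 2 x^2) sum_{k>=0} a_k x^k = 1 + 1 x.
Matching coefficients:
 x^0: a_0 = 1
 x^1: a_1 - 2 a_0 = 1  =>  a_1 = 2*1 + 1 = 3
 x^k (k >= 2): a_k = 2 a_{k-1} - 2 a_{k-2}.
Iterating: a_2 = 4, a_3 = 2, a_4 = -4, a_5 = -12, a_6 = -16, a_7 = -8, a_8 = 16, a_9 = 48, a_10 = 64, a_11 = 32, a_12 = -64.
So the coefficient of x^12 is -64.

-64


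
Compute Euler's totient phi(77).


phi(n) counts integers in [1, n] coprime to n. Using the multiplicative formula phi(n) = n * prod_{p | n} (1 - 1/p):
77 = 7 * 11, so
phi(77) = 77 * (1 - 1/7) * (1 - 1/11) = 60.

60


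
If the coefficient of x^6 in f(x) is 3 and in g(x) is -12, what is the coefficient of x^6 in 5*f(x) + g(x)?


Scalar multiplication scales coefficients: 5 * 3 = 15.
Then add the g coefficient: 15 + -12
= 3

3


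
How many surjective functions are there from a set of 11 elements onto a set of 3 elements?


By inclusion-exclusion on which target elements are missed, the number of surjections from an n-set onto a k-set is
surj(n, k) = sum_{j=0}^{k} (-1)^j C(k, j) (k - j)^n.
Equivalently surj(n, k) = k! * S(n, k), where S(n, k) is the Stirling number of the second kind.
For n = 11, k = 3:
S(11, 3) = 28501, so
surj = 3! * 28501 = 6 * 28501 = 171006.

171006


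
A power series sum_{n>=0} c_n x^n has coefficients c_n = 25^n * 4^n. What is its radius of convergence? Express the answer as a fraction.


By the root test (Cauchy-Hadamard), the radius is R = 1 / limsup_n |c_n|^(1/n).
Here |c_n|^(1/n) = (25^n * 4^n)^(1/n) = 25 * 4 = 100 for all n.
So R = 1/100 = 1/100.

1/100


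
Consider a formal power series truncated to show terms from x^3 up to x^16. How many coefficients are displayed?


From x^3 to x^16 inclusive, the count is 16 - 3 + 1 = 14.

14


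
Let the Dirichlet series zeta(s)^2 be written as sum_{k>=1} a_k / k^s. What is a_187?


The Dirichlet convolution of the constant function 1 with itself gives (1 * 1)(k) = sum_{d | k} 1 = d(k), the number of positive divisors of k.
Since zeta(s) = sum_{k>=1} 1/k^s, we have zeta(s)^2 = sum_{k>=1} d(k)/k^s, so a_k = d(k).
For k = 187: the divisors are 1, 11, 17, 187.
Count = 4.

4


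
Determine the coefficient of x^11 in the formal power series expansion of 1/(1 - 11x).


The geometric series identity gives 1/(1 - c x) = sum_{k>=0} c^k x^k, so the coefficient of x^k is c^k.
Here c = 11 and k = 11.
Computing: 11^11 = 285311670611

285311670611


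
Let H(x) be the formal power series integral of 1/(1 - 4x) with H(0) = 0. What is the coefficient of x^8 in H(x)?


1/(1 - 4x) = sum_{k>=0} 4^k x^k. Integrating termwise with H(0) = 0:
H(x) = sum_{k>=0} 4^k x^(k+1) / (k+1) = sum_{m>=1} 4^(m-1) x^m / m.
For m = 8: 4^7/8 = 16384/8 = 2048.

2048


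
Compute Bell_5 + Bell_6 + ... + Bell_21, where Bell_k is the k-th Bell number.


Recall Bell_k counts set partitions of a k-set (with Bell_0 = 1 by convention).
Bell_5 through Bell_21: 52, 203, 877, 4140, 21147, 115975, 678570, 4213597, 27644437, 190899322, 1382958545, 10480142147, 82864869804, 682076806159, 5832742205057, 51724158235372, 474869816156751
Sum = 52 + 203 + 877 + 4140 + 21147 + 115975 + 678570 + 4213597 + 27644437 + 190899322 + 1382958545 + 10480142147 + 82864869804 + 682076806159 + 5832742205057 + 51724158235372 + 474869816156751 = 533203744952155.

533203744952155


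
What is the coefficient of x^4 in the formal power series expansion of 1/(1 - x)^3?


The expansion 1/(1 - x)^r = sum_{k>=0} C(k + r - 1, r - 1) x^k follows from the multiset / negative-binomial theorem (or from repeated differentiation of the geometric series).
For r = 3 and k = 4:
C(6, 2) = 720 / (2 * 24) = 15.

15
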